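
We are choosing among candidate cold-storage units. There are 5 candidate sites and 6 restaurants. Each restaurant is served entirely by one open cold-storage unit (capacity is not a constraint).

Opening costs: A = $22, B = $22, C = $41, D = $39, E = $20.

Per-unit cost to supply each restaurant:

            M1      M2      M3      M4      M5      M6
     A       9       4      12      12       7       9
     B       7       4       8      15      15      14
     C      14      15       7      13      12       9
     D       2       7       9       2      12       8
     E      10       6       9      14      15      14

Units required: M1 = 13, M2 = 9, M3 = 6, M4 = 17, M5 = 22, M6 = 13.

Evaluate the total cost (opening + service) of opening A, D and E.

Each restaurant is assigned to its cheapest site among the open ones.
{A, D, E}: M1→D 2·13=26, M2→A 4·9=36, M3→D 9·6=54, M4→D 2·17=34, M5→A 7·22=154, M6→D 8·13=104. Service 408; fixed 81; total 489.

Total cost: 489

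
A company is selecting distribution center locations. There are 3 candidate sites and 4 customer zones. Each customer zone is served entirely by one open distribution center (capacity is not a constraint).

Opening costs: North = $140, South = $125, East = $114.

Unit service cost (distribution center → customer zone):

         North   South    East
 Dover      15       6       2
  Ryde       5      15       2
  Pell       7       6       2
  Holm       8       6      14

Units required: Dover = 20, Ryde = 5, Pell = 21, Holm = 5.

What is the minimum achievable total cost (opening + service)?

For any fixed open set, each customer zone goes to its cheapest open site; total = fixed + service.
{East}: Dover→East 2·20=40, Ryde→East 2·5=10, Pell→East 2·21=42, Holm→East 14·5=70. Service 162; fixed 114; total 276.
{South, East}: Dover→East 2·20=40, Ryde→East 2·5=10, Pell→East 2·21=42, Holm→South 6·5=30. Service 122; fixed 239; total 361.
{North, East}: service 132 + fixed 254 = 386
{North, South, East}: service 122 + fixed 379 = 501
No other subset beats 276.

Minimum total cost: 276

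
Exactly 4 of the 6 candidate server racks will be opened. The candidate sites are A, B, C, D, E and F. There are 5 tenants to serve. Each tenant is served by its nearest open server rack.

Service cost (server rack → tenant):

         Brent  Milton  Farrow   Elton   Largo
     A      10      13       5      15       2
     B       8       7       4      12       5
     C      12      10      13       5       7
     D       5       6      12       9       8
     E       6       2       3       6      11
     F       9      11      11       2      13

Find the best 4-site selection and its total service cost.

Choose A, D, E and F; total service cost 14.

With exactly 4 open, each tenant uses its cheapest among the chosen.
{A, D, E, F}: Brent→D 5, Milton→E 2, Farrow→E 3, Elton→F 2, Largo→A 2. Service cost 14.
{A, B, E, F}: service cost 15
{A, C, E, F}: service cost 15
Among all 15 size-4 choices, {A, D, E, F} is lowest.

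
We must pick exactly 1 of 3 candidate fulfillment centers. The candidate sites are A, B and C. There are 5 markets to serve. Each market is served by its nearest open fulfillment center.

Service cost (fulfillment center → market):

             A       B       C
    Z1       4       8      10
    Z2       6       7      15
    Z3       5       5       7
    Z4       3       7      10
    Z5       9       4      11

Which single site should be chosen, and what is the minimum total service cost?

With exactly 1 open, each market uses its cheapest among the chosen.
{A}: Z1→A 4, Z2→A 6, Z3→A 5, Z4→A 3, Z5→A 9. Service cost 27.
{B}: service cost 31
{C}: service cost 53
Among all 3 size-1 choices, {A} is lowest.

Choose A only; total service cost 27.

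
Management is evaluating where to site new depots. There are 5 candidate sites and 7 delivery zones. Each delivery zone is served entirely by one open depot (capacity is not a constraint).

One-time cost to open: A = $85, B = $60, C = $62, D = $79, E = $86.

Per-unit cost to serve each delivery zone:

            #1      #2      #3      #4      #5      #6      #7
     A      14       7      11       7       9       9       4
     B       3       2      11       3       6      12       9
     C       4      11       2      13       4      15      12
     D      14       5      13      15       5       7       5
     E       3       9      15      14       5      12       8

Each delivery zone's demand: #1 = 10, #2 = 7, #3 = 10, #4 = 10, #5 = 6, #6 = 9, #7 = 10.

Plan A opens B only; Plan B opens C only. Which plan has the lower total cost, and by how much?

Plan A: {B}: #1→B 3·10=30, #2→B 2·7=14, #3→B 11·10=110, #4→B 3·10=30, #5→B 6·6=36, #6→B 12·9=108, #7→B 9·10=90. Service 418; fixed 60; total 478.
Plan B: {C}: #1→C 4·10=40, #2→C 11·7=77, #3→C 2·10=20, #4→C 13·10=130, #5→C 4·6=24, #6→C 15·9=135, #7→C 12·10=120. Service 546; fixed 62; total 608.
Difference: |478 − 608| = 130.

Plan A is cheaper by 130.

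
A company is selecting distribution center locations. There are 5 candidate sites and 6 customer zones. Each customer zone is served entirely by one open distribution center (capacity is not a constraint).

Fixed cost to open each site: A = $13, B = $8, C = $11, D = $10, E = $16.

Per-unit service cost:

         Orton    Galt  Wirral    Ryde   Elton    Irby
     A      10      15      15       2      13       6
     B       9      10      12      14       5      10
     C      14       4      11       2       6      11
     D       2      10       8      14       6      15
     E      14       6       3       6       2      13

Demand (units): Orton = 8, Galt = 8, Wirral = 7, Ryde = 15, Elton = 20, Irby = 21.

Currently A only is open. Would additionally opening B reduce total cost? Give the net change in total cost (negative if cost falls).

Current service cost with {A}: 721.
Adding B: each customer zone re-picks its cheapest; new service cost 492, saving 229.
Extra fixed cost: 8. Net change = 8 − 229 = -221.
(Totals: 734 → 513.)

Yes — net change −221 (cost falls by 221).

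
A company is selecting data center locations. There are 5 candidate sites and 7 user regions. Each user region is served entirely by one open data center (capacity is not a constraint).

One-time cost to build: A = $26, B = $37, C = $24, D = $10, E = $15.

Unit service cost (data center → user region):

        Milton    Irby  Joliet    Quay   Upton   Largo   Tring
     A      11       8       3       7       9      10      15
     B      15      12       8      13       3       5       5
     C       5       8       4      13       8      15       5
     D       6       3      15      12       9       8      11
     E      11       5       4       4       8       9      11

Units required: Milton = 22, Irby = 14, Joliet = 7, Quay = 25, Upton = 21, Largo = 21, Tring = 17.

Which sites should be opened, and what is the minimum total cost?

For any fixed open set, each user region goes to its cheapest open site; total = fixed + service.
{B, D, E}: Milton→D 6·22=132, Irby→D 3·14=42, Joliet→E 4·7=28, Quay→E 4·25=100, Upton→B 3·21=63, Largo→B 5·21=105, Tring→B 5·17=85. Service 555; fixed 62; total 617.
{B, C, D, E}: Milton→C 5·22=110, Irby→D 3·14=42, Joliet→C 4·7=28, Quay→E 4·25=100, Upton→B 3·21=63, Largo→B 5·21=105, Tring→B 5·17=85. Service 533; fixed 86; total 619.
{A, B, D, E}: service 548 + fixed 88 = 636
{A, B, C, D, E}: service 526 + fixed 112 = 638
No other subset beats 617.

Open B, D and E; minimum total cost 617.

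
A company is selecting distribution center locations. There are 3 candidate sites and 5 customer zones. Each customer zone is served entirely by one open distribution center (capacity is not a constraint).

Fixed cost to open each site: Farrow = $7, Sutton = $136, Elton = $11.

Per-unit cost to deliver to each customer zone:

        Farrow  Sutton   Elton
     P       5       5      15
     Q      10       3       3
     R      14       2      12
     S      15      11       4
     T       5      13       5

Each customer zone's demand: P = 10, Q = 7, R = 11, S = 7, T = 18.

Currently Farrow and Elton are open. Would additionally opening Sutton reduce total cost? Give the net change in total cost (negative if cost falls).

No — net change +26 (cost rises by 26).

Current service cost with {Farrow, Elton}: 321.
Adding Sutton: each customer zone re-picks its cheapest; new service cost 211, saving 110.
Extra fixed cost: 136. Net change = 136 − 110 = 26.
(Totals: 339 → 365.)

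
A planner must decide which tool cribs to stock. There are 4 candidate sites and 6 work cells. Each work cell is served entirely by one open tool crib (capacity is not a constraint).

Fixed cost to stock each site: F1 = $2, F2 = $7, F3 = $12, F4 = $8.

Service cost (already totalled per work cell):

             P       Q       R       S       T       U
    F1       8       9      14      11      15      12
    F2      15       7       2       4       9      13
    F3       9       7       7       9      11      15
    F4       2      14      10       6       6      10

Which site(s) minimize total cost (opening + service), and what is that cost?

For any fixed open set, each work cell goes to its cheapest open site; total = fixed + service.
{F2, F4}: P→F4 2, Q→F2 7, R→F2 2, S→F2 4, T→F4 6, U→F4 10. Service 31; fixed 15; total 46.
{F1, F2, F4}: P→F4 2, Q→F2 7, R→F2 2, S→F2 4, T→F4 6, U→F4 10. Service 31; fixed 17; total 48.
{F1, F2}: service 42 + fixed 9 = 51
{F1, F2, F3, F4}: P→F4 2, Q→F2 7, R→F2 2, S→F2 4, T→F4 6, U→F4 10. Service 31; fixed 29; total 60.
No other subset beats 46.

Open F2 and F4; minimum total cost 46.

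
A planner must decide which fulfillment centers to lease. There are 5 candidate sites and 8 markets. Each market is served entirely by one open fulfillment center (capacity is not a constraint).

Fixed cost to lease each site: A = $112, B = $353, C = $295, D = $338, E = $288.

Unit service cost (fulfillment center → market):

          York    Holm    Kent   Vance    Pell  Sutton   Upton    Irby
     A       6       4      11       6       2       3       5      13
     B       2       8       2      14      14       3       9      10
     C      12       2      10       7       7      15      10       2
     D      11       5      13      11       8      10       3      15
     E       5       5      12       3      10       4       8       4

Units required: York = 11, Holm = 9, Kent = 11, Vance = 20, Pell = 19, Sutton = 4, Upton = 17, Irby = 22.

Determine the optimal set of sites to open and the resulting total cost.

Open A only; minimum total cost 876.

For any fixed open set, each market goes to its cheapest open site; total = fixed + service.
{A}: York→A 6·11=66, Holm→A 4·9=36, Kent→A 11·11=121, Vance→A 6·20=120, Pell→A 2·19=38, Sutton→A 3·4=12, Upton→A 5·17=85, Irby→A 13·22=286. Service 764; fixed 112; total 876.
{A, E}: York→E 5·11=55, Holm→A 4·9=36, Kent→A 11·11=121, Vance→E 3·20=60, Pell→A 2·19=38, Sutton→A 3·4=12, Upton→A 5·17=85, Irby→E 4·22=88. Service 495; fixed 400; total 895.
{A, C}: York→A 6·11=66, Holm→C 2·9=18, Kent→C 10·11=110, Vance→A 6·20=120, Pell→A 2·19=38, Sutton→A 3·4=12, Upton→A 5·17=85, Irby→C 2·22=44. Service 493; fixed 407; total 900.
{A, B, C, D, E}: York→B 2·11=22, Holm→C 2·9=18, Kent→B 2·11=22, Vance→E 3·20=60, Pell→A 2·19=38, Sutton→A 3·4=12, Upton→D 3·17=51, Irby→C 2·22=44. Service 267; fixed 1386; total 1653.
No other subset beats 876.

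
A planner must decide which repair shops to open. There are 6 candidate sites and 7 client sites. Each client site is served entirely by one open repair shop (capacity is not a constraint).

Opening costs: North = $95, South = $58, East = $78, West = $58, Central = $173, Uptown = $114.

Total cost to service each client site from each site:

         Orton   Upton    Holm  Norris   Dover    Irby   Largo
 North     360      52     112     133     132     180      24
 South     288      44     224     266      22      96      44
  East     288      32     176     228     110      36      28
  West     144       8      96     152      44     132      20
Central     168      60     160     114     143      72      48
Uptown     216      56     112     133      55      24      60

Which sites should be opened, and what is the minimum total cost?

Open East and West; minimum total cost 636.

For any fixed open set, each client site goes to its cheapest open site; total = fixed + service.
{East, West}: Orton→West 144, Upton→West 8, Holm→West 96, Norris→West 152, Dover→West 44, Irby→East 36, Largo→West 20. Service 500; fixed 136; total 636.
{West, Uptown}: Orton→West 144, Upton→West 8, Holm→West 96, Norris→Uptown 133, Dover→West 44, Irby→Uptown 24, Largo→West 20. Service 469; fixed 172; total 641.
{South, West}: service 538 + fixed 116 = 654
{North, South, East, West, Central, Uptown}: service 428 + fixed 576 = 1004
No other subset beats 636.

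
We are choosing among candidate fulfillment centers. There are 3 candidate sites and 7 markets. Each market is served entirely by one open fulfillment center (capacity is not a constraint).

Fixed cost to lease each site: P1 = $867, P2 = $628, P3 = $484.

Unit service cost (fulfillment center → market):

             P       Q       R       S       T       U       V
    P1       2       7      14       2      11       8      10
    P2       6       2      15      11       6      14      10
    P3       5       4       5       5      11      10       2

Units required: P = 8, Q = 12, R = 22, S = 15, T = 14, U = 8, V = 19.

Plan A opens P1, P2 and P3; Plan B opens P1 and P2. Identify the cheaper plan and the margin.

Plan A: {P1, P2, P3}: P→P1 2·8=16, Q→P2 2·12=24, R→P3 5·22=110, S→P1 2·15=30, T→P2 6·14=84, U→P1 8·8=64, V→P3 2·19=38. Service 366; fixed 1979; total 2345.
Plan B: {P1, P2}: P→P1 2·8=16, Q→P2 2·12=24, R→P1 14·22=308, S→P1 2·15=30, T→P2 6·14=84, U→P1 8·8=64, V→P1 10·19=190. Service 716; fixed 1495; total 2211.
Difference: |2345 − 2211| = 134.

Plan B is cheaper by 134.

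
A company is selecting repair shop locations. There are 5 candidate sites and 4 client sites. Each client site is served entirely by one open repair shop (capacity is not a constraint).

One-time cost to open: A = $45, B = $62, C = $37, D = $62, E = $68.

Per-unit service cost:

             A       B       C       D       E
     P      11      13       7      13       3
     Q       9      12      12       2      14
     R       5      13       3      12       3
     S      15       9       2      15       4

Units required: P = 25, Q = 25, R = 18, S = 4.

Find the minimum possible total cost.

For any fixed open set, each client site goes to its cheapest open site; total = fixed + service.
{D, E}: P→E 3·25=75, Q→D 2·25=50, R→E 3·18=54, S→E 4·4=16. Service 195; fixed 130; total 325.
{C, D, E}: P→E 3·25=75, Q→D 2·25=50, R→C 3·18=54, S→C 2·4=8. Service 187; fixed 167; total 354.
{A, D, E}: service 195 + fixed 175 = 370
{A, B, C, D, E}: service 187 + fixed 274 = 461
No other subset beats 325.

Minimum total cost: 325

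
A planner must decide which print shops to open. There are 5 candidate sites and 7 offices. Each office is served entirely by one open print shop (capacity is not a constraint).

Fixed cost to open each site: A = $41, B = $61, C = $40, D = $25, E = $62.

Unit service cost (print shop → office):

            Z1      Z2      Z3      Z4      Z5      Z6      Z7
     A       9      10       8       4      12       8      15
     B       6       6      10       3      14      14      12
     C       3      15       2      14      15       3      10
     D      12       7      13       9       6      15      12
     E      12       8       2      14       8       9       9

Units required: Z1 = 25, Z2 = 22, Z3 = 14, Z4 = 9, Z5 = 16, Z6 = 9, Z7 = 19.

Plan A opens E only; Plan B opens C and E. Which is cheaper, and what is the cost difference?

Plan B is cheaper by 239.

Plan A: {E}: Z1→E 12·25=300, Z2→E 8·22=176, Z3→E 2·14=28, Z4→E 14·9=126, Z5→E 8·16=128, Z6→E 9·9=81, Z7→E 9·19=171. Service 1010; fixed 62; total 1072.
Plan B: {C, E}: Z1→C 3·25=75, Z2→E 8·22=176, Z3→C 2·14=28, Z4→C 14·9=126, Z5→E 8·16=128, Z6→C 3·9=27, Z7→E 9·19=171. Service 731; fixed 102; total 833.
Difference: |1072 − 833| = 239.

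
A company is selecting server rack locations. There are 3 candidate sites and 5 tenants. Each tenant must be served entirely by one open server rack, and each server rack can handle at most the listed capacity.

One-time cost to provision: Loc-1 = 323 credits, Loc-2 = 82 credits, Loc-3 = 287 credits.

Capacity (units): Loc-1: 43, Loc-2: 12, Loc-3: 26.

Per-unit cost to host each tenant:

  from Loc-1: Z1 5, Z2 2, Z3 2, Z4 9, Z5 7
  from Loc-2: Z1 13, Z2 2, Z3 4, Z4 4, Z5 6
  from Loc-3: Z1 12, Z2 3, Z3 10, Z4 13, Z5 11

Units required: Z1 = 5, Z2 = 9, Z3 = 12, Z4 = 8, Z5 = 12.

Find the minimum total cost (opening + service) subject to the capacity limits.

Open {Loc-1, Loc-2}: Z1→Loc-1 5·5=25, Z2→Loc-1 2·9=18, Z3→Loc-1 2·12=24, Z4→Loc-2 4·8=32, Z5→Loc-1 7·12=84.
Loads: Loc-1 carries 38/43, Loc-2 carries 8/12. Service 183; fixed 405; total 588.
Next best feasible plan costs 616.

Minimum total cost: 588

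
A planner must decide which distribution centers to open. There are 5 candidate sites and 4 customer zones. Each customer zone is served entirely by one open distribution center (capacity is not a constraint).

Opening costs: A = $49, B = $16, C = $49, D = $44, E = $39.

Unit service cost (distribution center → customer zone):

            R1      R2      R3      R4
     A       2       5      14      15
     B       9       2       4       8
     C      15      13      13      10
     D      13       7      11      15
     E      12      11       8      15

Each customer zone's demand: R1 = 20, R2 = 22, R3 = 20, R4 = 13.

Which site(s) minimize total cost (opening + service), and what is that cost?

For any fixed open set, each customer zone goes to its cheapest open site; total = fixed + service.
{A, B}: R1→A 2·20=40, R2→B 2·22=44, R3→B 4·20=80, R4→B 8·13=104. Service 268; fixed 65; total 333.
{A, B, E}: R1→A 2·20=40, R2→B 2·22=44, R3→B 4·20=80, R4→B 8·13=104. Service 268; fixed 104; total 372.
{A, B, D}: service 268 + fixed 109 = 377
{A, B, C, D, E}: service 268 + fixed 197 = 465
No other subset beats 333.

Open A and B; minimum total cost 333.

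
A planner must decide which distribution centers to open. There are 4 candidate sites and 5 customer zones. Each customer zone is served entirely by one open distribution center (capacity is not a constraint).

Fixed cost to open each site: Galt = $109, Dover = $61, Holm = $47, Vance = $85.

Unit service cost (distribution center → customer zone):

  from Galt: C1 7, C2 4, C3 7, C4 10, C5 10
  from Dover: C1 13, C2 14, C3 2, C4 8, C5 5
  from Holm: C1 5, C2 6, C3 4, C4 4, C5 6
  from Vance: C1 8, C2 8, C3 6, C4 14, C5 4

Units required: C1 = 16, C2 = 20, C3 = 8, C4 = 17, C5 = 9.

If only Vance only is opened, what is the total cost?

Each customer zone is assigned to its cheapest site among the open ones.
{Vance}: C1→Vance 8·16=128, C2→Vance 8·20=160, C3→Vance 6·8=48, C4→Vance 14·17=238, C5→Vance 4·9=36. Service 610; fixed 85; total 695.

Total cost: 695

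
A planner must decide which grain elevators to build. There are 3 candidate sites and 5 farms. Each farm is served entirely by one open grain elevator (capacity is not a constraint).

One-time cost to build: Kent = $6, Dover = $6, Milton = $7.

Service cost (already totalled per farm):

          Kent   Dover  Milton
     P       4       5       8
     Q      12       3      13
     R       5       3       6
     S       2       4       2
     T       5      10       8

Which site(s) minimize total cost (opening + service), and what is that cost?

Open Kent and Dover; minimum total cost 29.

For any fixed open set, each farm goes to its cheapest open site; total = fixed + service.
{Kent, Dover}: P→Kent 4, Q→Dover 3, R→Dover 3, S→Kent 2, T→Kent 5. Service 17; fixed 12; total 29.
{Dover}: service 25 + fixed 6 = 31
{Kent}: service 28 + fixed 6 = 34
{Kent, Dover, Milton}: P→Kent 4, Q→Dover 3, R→Dover 3, S→Kent 2, T→Kent 5. Service 17; fixed 19; total 36.
No other subset beats 29.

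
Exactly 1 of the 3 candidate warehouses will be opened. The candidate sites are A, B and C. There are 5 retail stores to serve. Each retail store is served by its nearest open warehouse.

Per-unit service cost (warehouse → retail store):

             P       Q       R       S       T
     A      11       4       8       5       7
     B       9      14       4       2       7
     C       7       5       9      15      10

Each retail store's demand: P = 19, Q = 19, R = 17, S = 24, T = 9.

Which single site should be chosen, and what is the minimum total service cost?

Choose A only; total service cost 604.

With exactly 1 open, each retail store uses its cheapest among the chosen.
{A}: P→A 11·19=209, Q→A 4·19=76, R→A 8·17=136, S→A 5·24=120, T→A 7·9=63. Service cost 604.
{B}: service cost 616
{C}: service cost 831
Among all 3 size-1 choices, {A} is lowest.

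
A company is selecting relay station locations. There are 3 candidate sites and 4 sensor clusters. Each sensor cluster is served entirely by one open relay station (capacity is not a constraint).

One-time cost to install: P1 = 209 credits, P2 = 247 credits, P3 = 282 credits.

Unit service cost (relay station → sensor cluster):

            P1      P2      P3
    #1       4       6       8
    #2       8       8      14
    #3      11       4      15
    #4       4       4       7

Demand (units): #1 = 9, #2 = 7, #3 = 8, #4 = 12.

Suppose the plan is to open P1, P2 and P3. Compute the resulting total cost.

Total cost: 910

Each sensor cluster is assigned to its cheapest site among the open ones.
{P1, P2, P3}: #1→P1 4·9=36, #2→P1 8·7=56, #3→P2 4·8=32, #4→P1 4·12=48. Service 172; fixed 738; total 910.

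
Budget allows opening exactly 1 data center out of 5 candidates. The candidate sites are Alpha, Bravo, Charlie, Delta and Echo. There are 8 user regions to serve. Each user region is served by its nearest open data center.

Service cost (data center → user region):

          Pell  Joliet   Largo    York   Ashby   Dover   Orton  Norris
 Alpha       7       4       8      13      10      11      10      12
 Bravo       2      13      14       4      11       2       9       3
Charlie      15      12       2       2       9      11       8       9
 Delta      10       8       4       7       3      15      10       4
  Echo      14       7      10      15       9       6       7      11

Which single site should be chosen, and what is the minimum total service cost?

Choose Bravo only; total service cost 58.

With exactly 1 open, each user region uses its cheapest among the chosen.
{Bravo}: Pell→Bravo 2, Joliet→Bravo 13, Largo→Bravo 14, York→Bravo 4, Ashby→Bravo 11, Dover→Bravo 2, Orton→Bravo 9, Norris→Bravo 3. Service cost 58.
{Delta}: service cost 61
{Charlie}: service cost 68
Among all 5 size-1 choices, {Bravo} is lowest.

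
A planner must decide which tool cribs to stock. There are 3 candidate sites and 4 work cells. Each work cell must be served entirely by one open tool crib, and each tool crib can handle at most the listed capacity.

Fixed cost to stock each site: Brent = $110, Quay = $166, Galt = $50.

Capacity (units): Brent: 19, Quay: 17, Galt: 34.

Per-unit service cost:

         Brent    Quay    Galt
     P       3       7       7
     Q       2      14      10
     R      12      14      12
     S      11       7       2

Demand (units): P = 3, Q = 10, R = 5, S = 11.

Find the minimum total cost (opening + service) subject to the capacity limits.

Minimum total cost: 253

Open {Galt}: P→Galt 7·3=21, Q→Galt 10·10=100, R→Galt 12·5=60, S→Galt 2·11=22.
Loads: Galt carries 29/34. Service 203; fixed 50; total 253.
Next best feasible plan costs 271.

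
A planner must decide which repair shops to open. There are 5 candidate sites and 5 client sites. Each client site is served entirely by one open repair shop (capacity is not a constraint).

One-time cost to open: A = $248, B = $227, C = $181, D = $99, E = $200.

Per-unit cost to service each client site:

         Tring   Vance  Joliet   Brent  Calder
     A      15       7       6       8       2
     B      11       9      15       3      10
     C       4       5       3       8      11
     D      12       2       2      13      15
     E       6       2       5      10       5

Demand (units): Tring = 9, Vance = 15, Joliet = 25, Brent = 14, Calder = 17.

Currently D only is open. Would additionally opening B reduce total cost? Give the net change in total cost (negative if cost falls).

Yes — net change −7 (cost falls by 7).

Current service cost with {D}: 625.
Adding B: each client site re-picks its cheapest; new service cost 391, saving 234.
Extra fixed cost: 227. Net change = 227 − 234 = -7.
(Totals: 724 → 717.)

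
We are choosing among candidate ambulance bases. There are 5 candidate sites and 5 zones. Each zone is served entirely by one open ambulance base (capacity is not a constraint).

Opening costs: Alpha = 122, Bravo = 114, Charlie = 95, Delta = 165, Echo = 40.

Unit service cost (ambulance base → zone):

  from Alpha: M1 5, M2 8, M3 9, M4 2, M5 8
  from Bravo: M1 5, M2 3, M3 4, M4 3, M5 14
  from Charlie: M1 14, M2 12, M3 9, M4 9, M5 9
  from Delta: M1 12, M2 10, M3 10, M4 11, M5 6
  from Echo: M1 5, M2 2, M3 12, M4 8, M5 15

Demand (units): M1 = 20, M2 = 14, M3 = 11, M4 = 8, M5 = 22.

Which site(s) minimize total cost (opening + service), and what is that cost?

Open Alpha and Echo; minimum total cost 581.

For any fixed open set, each zone goes to its cheapest open site; total = fixed + service.
{Alpha, Echo}: M1→Alpha 5·20=100, M2→Echo 2·14=28, M3→Alpha 9·11=99, M4→Alpha 2·8=16, M5→Alpha 8·22=176. Service 419; fixed 162; total 581.
{Alpha, Bravo}: service 378 + fixed 236 = 614
{Bravo, Charlie}: M1→Bravo 5·20=100, M2→Bravo 3·14=42, M3→Bravo 4·11=44, M4→Bravo 3·8=24, M5→Charlie 9·22=198. Service 408; fixed 209; total 617.
{Alpha, Bravo, Charlie, Delta, Echo}: service 320 + fixed 536 = 856
No other subset beats 581.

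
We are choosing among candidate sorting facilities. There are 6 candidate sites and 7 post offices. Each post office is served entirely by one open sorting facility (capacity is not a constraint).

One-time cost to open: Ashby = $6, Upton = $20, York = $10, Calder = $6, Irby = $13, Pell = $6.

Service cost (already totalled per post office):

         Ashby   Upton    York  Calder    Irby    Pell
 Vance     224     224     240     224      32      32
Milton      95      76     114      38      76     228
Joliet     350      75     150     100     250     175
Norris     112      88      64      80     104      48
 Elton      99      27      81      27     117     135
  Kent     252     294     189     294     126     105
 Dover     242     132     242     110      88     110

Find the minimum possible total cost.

For any fixed open set, each post office goes to its cheapest open site; total = fixed + service.
{Upton, Calder, Irby, Pell}: Vance→Irby 32, Milton→Calder 38, Joliet→Upton 75, Norris→Pell 48, Elton→Upton 27, Kent→Pell 105, Dover→Irby 88. Service 413; fixed 45; total 458.
{Calder, Irby, Pell}: service 438 + fixed 25 = 463
{Ashby, Upton, Calder, Irby, Pell}: Vance→Irby 32, Milton→Calder 38, Joliet→Upton 75, Norris→Pell 48, Elton→Upton 27, Kent→Pell 105, Dover→Irby 88. Service 413; fixed 51; total 464.
{Ashby, Upton, York, Calder, Irby, Pell}: service 413 + fixed 61 = 474
No other subset beats 458.

Minimum total cost: 458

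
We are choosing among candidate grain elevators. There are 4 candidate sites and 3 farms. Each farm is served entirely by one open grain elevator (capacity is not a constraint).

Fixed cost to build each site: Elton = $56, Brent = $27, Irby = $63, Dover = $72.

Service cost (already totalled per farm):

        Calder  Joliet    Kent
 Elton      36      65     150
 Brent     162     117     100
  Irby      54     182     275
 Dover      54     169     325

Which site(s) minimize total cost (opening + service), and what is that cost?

For any fixed open set, each farm goes to its cheapest open site; total = fixed + service.
{Elton, Brent}: Calder→Elton 36, Joliet→Elton 65, Kent→Brent 100. Service 201; fixed 83; total 284.
{Elton}: service 251 + fixed 56 = 307
{Elton, Brent, Irby}: service 201 + fixed 146 = 347
{Elton, Brent, Irby, Dover}: Calder→Elton 36, Joliet→Elton 65, Kent→Brent 100. Service 201; fixed 218; total 419.
No other subset beats 284.

Open Elton and Brent; minimum total cost 284.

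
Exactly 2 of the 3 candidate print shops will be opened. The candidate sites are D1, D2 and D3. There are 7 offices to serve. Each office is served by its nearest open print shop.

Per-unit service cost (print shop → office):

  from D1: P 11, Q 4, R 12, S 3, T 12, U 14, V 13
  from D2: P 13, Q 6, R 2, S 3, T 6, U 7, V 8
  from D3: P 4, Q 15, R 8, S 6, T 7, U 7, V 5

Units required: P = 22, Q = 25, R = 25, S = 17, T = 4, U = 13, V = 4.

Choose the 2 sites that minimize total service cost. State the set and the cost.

Choose D2 and D3; total service cost 474.

With exactly 2 open, each office uses its cheapest among the chosen.
{D2, D3}: P→D3 4·22=88, Q→D2 6·25=150, R→D2 2·25=50, S→D2 3·17=51, T→D2 6·4=24, U→D2 7·13=91, V→D3 5·4=20. Service cost 474.
{D1, D3}: service cost 578
{D1, D2}: service cost 590
Among all 3 size-2 choices, {D2, D3} is lowest.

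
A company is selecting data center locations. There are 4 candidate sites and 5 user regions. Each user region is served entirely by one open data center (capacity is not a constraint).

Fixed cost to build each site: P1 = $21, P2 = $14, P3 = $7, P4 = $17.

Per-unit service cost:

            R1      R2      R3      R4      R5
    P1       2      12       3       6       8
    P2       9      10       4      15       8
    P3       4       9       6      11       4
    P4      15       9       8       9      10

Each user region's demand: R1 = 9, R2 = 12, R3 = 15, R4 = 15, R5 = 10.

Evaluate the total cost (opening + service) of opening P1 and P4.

Each user region is assigned to its cheapest site among the open ones.
{P1, P4}: R1→P1 2·9=18, R2→P4 9·12=108, R3→P1 3·15=45, R4→P1 6·15=90, R5→P1 8·10=80. Service 341; fixed 38; total 379.

Total cost: 379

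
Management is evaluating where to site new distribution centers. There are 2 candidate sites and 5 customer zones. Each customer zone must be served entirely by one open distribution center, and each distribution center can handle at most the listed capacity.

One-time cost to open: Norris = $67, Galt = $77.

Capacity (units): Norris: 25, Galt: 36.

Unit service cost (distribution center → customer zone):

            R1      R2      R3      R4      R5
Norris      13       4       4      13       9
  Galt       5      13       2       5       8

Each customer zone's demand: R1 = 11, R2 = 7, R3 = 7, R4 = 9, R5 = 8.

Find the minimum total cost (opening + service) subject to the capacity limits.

Open {Norris, Galt}: R1→Galt 5·11=55, R2→Norris 4·7=28, R3→Galt 2·7=14, R4→Galt 5·9=45, R5→Galt 8·8=64.
Loads: Norris carries 7/25, Galt carries 35/36. Service 206; fixed 144; total 350.
Next best feasible plan costs 358.

Minimum total cost: 350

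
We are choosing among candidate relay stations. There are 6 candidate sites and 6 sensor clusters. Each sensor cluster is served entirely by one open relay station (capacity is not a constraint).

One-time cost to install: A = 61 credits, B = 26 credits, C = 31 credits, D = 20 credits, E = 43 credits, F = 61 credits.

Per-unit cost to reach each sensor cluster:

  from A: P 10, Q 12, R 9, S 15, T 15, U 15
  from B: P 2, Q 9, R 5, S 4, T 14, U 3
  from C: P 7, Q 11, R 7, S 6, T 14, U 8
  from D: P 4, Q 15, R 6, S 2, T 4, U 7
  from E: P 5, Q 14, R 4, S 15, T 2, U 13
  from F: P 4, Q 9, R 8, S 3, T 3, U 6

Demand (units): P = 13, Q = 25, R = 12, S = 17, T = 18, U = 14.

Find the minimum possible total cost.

Minimum total cost: 500

For any fixed open set, each sensor cluster goes to its cheapest open site; total = fixed + service.
{B, D, E}: P→B 2·13=26, Q→B 9·25=225, R→E 4·12=48, S→D 2·17=34, T→E 2·18=36, U→B 3·14=42. Service 411; fixed 89; total 500.
{B, D}: service 459 + fixed 46 = 505
{B, E}: P→B 2·13=26, Q→B 9·25=225, R→E 4·12=48, S→B 4·17=68, T→E 2·18=36, U→B 3·14=42. Service 445; fixed 69; total 514.
{A, B, C, D, E, F}: P→B 2·13=26, Q→B 9·25=225, R→E 4·12=48, S→D 2·17=34, T→E 2·18=36, U→B 3·14=42. Service 411; fixed 242; total 653.
No other subset beats 500.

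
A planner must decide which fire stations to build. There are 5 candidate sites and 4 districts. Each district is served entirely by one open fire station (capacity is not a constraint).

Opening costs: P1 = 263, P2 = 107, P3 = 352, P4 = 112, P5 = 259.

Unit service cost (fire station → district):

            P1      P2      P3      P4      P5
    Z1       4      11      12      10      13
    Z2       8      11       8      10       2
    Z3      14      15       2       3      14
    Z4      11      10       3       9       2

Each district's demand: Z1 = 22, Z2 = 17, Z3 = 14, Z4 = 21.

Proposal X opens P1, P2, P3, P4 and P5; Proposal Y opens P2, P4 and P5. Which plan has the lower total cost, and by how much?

Proposal Y is cheaper by 469.

Proposal X: {P1, P2, P3, P4, P5}: Z1→P1 4·22=88, Z2→P5 2·17=34, Z3→P3 2·14=28, Z4→P5 2·21=42. Service 192; fixed 1093; total 1285.
Proposal Y: {P2, P4, P5}: Z1→P4 10·22=220, Z2→P5 2·17=34, Z3→P4 3·14=42, Z4→P5 2·21=42. Service 338; fixed 478; total 816.
Difference: |1285 − 816| = 469.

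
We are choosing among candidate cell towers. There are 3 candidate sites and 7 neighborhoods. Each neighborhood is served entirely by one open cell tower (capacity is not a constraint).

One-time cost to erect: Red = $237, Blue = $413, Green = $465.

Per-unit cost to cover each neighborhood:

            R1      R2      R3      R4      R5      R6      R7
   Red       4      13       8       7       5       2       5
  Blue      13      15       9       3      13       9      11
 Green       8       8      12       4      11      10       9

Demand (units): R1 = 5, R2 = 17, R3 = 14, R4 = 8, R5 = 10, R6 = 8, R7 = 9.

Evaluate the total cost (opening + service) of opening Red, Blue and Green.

Each neighborhood is assigned to its cheapest site among the open ones.
{Red, Blue, Green}: R1→Red 4·5=20, R2→Green 8·17=136, R3→Red 8·14=112, R4→Blue 3·8=24, R5→Red 5·10=50, R6→Red 2·8=16, R7→Red 5·9=45. Service 403; fixed 1115; total 1518.

Total cost: 1518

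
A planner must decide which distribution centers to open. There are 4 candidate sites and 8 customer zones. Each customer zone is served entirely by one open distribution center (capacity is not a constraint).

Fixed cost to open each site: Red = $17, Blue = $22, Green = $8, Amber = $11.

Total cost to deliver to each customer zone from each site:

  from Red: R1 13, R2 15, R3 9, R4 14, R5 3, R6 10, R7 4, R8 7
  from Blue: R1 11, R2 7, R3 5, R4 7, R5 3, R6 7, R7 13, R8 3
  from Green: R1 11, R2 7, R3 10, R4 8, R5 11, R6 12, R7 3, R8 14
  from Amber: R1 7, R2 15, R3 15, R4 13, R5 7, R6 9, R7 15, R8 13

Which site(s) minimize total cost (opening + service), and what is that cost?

For any fixed open set, each customer zone goes to its cheapest open site; total = fixed + service.
{Blue, Green}: R1→Blue 11, R2→Blue 7, R3→Blue 5, R4→Blue 7, R5→Blue 3, R6→Blue 7, R7→Green 3, R8→Blue 3. Service 46; fixed 30; total 76.
{Blue}: service 56 + fixed 22 = 78
{Red, Green}: R1→Green 11, R2→Green 7, R3→Red 9, R4→Green 8, R5→Red 3, R6→Red 10, R7→Green 3, R8→Red 7. Service 58; fixed 25; total 83.
{Red, Blue, Green, Amber}: R1→Amber 7, R2→Blue 7, R3→Blue 5, R4→Blue 7, R5→Red 3, R6→Blue 7, R7→Green 3, R8→Blue 3. Service 42; fixed 58; total 100.
No other subset beats 76.

Open Blue and Green; minimum total cost 76.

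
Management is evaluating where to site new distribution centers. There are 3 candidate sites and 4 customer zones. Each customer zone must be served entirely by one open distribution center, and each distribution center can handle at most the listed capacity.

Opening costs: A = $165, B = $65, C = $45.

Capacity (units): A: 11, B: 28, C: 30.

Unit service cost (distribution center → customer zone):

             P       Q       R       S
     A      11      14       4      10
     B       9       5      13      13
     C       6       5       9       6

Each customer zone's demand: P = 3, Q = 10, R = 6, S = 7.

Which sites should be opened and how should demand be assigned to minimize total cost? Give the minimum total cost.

Minimum total cost: 209

Open {C}: P→C 6·3=18, Q→C 5·10=50, R→C 9·6=54, S→C 6·7=42.
Loads: C carries 26/30. Service 164; fixed 45; total 209.
Next best feasible plan costs 274.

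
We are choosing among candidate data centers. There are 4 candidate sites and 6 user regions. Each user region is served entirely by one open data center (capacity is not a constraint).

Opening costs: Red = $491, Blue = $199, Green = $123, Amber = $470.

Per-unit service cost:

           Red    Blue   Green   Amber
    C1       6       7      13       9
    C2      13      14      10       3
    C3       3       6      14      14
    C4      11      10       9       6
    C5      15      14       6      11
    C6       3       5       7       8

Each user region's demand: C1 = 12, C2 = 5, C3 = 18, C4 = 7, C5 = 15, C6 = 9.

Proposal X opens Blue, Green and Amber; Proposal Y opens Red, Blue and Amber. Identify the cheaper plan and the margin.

Proposal X is cheaper by 359.

Proposal X: {Blue, Green, Amber}: C1→Blue 7·12=84, C2→Amber 3·5=15, C3→Blue 6·18=108, C4→Amber 6·7=42, C5→Green 6·15=90, C6→Blue 5·9=45. Service 384; fixed 792; total 1176.
Proposal Y: {Red, Blue, Amber}: C1→Red 6·12=72, C2→Amber 3·5=15, C3→Red 3·18=54, C4→Amber 6·7=42, C5→Amber 11·15=165, C6→Red 3·9=27. Service 375; fixed 1160; total 1535.
Difference: |1176 − 1535| = 359.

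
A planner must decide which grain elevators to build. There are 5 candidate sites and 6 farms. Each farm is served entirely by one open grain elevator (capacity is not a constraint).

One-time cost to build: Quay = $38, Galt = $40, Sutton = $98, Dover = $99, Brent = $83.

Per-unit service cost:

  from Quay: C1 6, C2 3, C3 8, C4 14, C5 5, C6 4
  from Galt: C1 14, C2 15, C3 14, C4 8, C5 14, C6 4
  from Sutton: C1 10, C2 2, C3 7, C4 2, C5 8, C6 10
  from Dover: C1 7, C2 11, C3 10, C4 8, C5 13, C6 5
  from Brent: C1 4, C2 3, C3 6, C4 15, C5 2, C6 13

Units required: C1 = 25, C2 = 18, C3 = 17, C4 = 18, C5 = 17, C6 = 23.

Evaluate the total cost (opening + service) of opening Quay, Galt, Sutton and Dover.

Total cost: 793

Each farm is assigned to its cheapest site among the open ones.
{Quay, Galt, Sutton, Dover}: C1→Quay 6·25=150, C2→Sutton 2·18=36, C3→Sutton 7·17=119, C4→Sutton 2·18=36, C5→Quay 5·17=85, C6→Quay 4·23=92. Service 518; fixed 275; total 793.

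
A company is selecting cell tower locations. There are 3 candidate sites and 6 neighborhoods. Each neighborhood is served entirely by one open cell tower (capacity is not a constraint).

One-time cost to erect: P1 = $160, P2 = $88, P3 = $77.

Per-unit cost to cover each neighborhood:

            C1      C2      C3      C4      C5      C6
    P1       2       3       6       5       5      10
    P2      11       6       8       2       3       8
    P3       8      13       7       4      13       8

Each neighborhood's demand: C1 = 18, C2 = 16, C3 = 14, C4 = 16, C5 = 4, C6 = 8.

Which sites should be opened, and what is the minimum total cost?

For any fixed open set, each neighborhood goes to its cheapest open site; total = fixed + service.
{P1}: C1→P1 2·18=36, C2→P1 3·16=48, C3→P1 6·14=84, C4→P1 5·16=80, C5→P1 5·4=20, C6→P1 10·8=80. Service 348; fixed 160; total 508.
{P1, P2}: service 276 + fixed 248 = 524
{P1, P3}: C1→P1 2·18=36, C2→P1 3·16=48, C3→P1 6·14=84, C4→P3 4·16=64, C5→P1 5·4=20, C6→P3 8·8=64. Service 316; fixed 237; total 553.
{P1, P2, P3}: service 276 + fixed 325 = 601
No other subset beats 508.

Open P1 only; minimum total cost 508.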